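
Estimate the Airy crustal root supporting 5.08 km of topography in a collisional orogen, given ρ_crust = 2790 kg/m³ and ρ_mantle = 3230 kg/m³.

Balancing pressure at the compensation depth: the weight of the topography is balanced by the buoyancy of the root, ρ_c h = (ρ_m − ρ_c) r.
r = h · ρ_c / (ρ_m − ρ_c) = 5.08 km × 2790 / (3230 − 2790) = 32.2 km.

32.2 km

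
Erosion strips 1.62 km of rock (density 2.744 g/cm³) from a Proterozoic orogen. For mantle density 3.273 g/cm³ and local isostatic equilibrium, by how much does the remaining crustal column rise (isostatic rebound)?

1.36 km

Unloading: uplift u = e ρ_c/ρ_m = 1.62 km × 2.744/3.273 = 1.36 km.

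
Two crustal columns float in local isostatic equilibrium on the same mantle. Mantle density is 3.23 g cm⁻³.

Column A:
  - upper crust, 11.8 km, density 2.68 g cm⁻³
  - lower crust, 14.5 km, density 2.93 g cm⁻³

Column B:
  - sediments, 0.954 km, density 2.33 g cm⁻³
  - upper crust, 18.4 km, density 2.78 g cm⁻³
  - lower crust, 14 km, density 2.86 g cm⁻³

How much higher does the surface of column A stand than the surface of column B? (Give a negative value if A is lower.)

−1.08 km

For any compensation level in the mantle, the mantle terms cancel and isostasy reduces to e = (Σt_A − Σt_B) − (Σ(ρt)_A − Σ(ρt)_B) / ρ_m.
Σt_A = 26.3 km; Σt_B = 33.354 km; Σ(ρt)_A = 74.109; Σ(ρt)_B = 93.41482 (in km·g cm⁻³).
e = (26.3 − 33.354) − (74.109 − 93.41482) / 3.23 = −1.08 km.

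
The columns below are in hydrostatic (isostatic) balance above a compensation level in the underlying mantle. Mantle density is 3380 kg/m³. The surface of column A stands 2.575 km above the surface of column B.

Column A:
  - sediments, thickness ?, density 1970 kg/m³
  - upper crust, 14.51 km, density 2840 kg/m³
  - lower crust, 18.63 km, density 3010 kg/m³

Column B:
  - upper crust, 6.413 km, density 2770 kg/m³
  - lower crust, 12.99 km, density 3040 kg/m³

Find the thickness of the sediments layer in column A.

1.63 km

Take the compensation level at the base of the deeper column (depth z_c below the surface of column A) and equate Σ ρ_i t_i down to z_c; mantle fills any gap and the z_c terms cancel.
Column A: x×1970 + 14.51×2840 + 18.63×3010 + (z_c − 33.14 − x)×3380
Column B: 2.575×0 + 6.413×2770 + 12.99×3040 + (z_c − 2.575 − 19.403)×3380
The z_c×3380 term appears on both sides and cancels. Collect the known terms of each column as K = Σ(ρt)_known − 3380 × (depth of known layers): K_A = 97284.7 − 3380×33.14 = −14728.5; K_B = 57253.61 − 3380×(2.575 + 19.403) = −17032.03.
Balance: K_A − x×(3380 − 1970) = K_B, so x = (K_A − K_B)/(3380 − 1970) = 2303.53/1410 = 1.63 km.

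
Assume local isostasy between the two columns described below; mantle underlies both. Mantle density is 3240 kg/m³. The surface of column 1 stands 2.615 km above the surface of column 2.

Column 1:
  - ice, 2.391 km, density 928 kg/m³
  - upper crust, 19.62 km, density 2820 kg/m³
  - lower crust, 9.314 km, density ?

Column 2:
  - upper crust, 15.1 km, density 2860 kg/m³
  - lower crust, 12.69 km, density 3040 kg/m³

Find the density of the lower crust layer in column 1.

Take the compensation level at the base of the deeper column (depth z_c below the surface of column 1) and equate Σ ρ_i t_i down to z_c; mantle fills any gap and the z_c terms cancel.
Column 1: 2.391×928 + 19.62×2820 + 9.314×ρ + (z_c − 31.325)×3240
Column 2: 2.615×0 + 15.1×2860 + 12.69×3040 + (z_c − 2.615 − 27.79)×3240
The z_c×3240 term appears on both sides and cancels. Collect the known terms of each column as K = Σ(ρt)_known − 3240 × (depth of known layers): K_1 = 57547.248 − 3240×31.325 = −43945.752; K_2 = 81763.6 − 3240×(2.615 + 27.79) = −16748.6.
Balance: K_1 + 9.314×ρ = K_2, so ρ = (K_2 − K_1)/9.314 = 27197.2/9.314 = 2920 kg/m³.

2920 kg/m³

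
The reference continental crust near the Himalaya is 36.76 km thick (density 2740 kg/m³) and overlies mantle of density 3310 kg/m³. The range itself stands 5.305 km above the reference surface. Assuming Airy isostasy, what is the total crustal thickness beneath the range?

Root depth r = h ρ_c / (ρ_m − ρ_c) = 5.305 km × 2740 / 570 = 25.5 km.
Total thickness = T + h + r = 36.76 km + 5.305 km + 25.5 km = 67.6 km.

67.6 km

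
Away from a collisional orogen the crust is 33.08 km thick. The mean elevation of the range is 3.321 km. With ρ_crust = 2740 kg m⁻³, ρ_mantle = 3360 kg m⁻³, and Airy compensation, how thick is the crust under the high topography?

Root depth r = h ρ_c / (ρ_m − ρ_c) = 3.321 km × 2740 / 620 = 14.68 km.
Total thickness = T + h + r = 33.08 km + 3.321 km + 14.68 km = 51.1 km.

51.1 km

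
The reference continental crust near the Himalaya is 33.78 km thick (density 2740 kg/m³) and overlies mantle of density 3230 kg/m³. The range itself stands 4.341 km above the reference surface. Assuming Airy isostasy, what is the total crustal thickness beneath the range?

Root depth r = h ρ_c / (ρ_m − ρ_c) = 4.341 km × 2740 / 490 = 24.27 km.
Total thickness = T + h + r = 33.78 km + 4.341 km + 24.27 km = 62.4 km.

62.4 km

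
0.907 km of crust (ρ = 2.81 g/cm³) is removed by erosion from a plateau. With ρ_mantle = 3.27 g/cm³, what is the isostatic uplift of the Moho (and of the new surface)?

Unloading: uplift u = e ρ_c/ρ_m = 0.907 km × 2.81/3.27 = 0.779 km.

0.779 km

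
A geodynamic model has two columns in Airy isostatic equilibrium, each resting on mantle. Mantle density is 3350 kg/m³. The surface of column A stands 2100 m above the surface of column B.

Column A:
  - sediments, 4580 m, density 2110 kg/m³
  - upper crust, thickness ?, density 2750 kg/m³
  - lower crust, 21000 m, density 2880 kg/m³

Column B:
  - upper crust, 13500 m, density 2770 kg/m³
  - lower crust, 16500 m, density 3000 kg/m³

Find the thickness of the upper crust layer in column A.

8480 m

Take the compensation level at the base of the deeper column (depth z_c below the surface of column A) and equate Σ ρ_i t_i down to z_c; mantle fills any gap and the z_c terms cancel.
Column A: 4580×2110 + x×2750 + 21000×2880 + (z_c − 25580 − x)×3350
Column B: 2100×0 + 13500×2770 + 16500×3000 + (z_c − 2100 − 30000)×3350
The z_c×3350 term appears on both sides and cancels. Collect the known terms of each column as K = Σ(ρt)_known − 3350 × (depth of known layers): K_A = 70143800 − 3350×25580 = −15549200; K_B = 86895000 − 3350×(2100 + 30000) = −20640000.
Balance: K_A − x×(3350 − 2750) = K_B, so x = (K_A − K_B)/(3350 − 2750) = 5090800/600 = 8480 m.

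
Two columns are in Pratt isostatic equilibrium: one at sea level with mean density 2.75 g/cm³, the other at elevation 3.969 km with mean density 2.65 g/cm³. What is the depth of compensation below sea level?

ρ_ref D = ρ (D + h) → D (ρ_ref − ρ) = ρ h.
D = ρ h/(ρ_ref − ρ) = 2.65 × 3.969 km/(2.75 − 2.65) = 105 km.

105 km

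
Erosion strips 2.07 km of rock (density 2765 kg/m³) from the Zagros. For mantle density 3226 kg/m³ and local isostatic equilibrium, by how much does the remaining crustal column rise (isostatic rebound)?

Unloading: uplift u = e ρ_c/ρ_m = 2.07 km × 2765/3226 = 1.77 km.

1.77 km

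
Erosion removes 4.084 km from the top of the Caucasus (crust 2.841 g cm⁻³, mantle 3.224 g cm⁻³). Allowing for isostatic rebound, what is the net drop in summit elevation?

Rebound u = e ρ_c/ρ_m = 4.084 km × 2.841/3.224 = 3.599 km.
Net surface drop = e − u = 4.084 km − 3.599 km = e (ρ_m − ρ_c)/ρ_m = 0.485 km.

0.485 km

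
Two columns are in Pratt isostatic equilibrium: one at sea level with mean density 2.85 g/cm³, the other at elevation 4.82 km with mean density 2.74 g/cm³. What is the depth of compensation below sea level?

120 km

ρ_ref D = ρ (D + h) → D (ρ_ref − ρ) = ρ h.
D = ρ h/(ρ_ref − ρ) = 2.74 × 4.82 km/(2.85 − 2.74) = 120 km.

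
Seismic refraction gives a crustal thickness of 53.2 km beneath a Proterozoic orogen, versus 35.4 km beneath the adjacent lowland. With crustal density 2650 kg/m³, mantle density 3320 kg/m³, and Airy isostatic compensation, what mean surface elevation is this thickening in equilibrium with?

3.59 km

Excess crust Δ = 53.2 km − 35.4 km = 17.8 km, split between elevation h and root r with h + r = Δ.
Airy balance ρ_c h = (ρ_m − ρ_c) r gives r = h ρ_c/(ρ_m − ρ_c), so h (1 + ρ_c/(ρ_m − ρ_c)) = Δ, i.e. h = Δ (ρ_m − ρ_c)/ρ_m.
h = 17.8 km × 670/3320 = 3.59 km.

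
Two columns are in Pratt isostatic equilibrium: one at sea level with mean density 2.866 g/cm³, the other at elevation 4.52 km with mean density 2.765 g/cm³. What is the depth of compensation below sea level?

ρ_ref D = ρ (D + h) → D (ρ_ref − ρ) = ρ h.
D = ρ h/(ρ_ref − ρ) = 2.765 × 4.52 km/(2.866 − 2.765) = 124 km.

124 km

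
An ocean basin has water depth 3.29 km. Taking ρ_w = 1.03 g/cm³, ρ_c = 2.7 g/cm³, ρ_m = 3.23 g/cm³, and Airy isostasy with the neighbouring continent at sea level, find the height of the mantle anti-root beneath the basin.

10.4 km

By Archimedes' principle applied to the lithosphere: replacing crust with seawater at the top is compensated by replacing crust with mantle at the base: d (ρ_c − ρ_w) = a (ρ_m − ρ_c).
a = d (ρ_c − ρ_w)/(ρ_m − ρ_c) = 3.29 km × 1.67/0.53 = 10.4 km.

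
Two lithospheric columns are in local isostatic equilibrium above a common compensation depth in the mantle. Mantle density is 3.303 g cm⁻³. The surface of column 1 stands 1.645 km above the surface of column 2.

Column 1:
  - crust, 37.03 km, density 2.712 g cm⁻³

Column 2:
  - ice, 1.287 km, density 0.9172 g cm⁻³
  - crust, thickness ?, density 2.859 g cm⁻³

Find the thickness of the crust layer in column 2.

30.1 km

Take the compensation level at the base of the deeper column (depth z_c below the surface of column 1) and equate Σ ρ_i t_i down to z_c; mantle fills any gap and the z_c terms cancel.
Column 1: 37.03×2.712 + (z_c − 37.03)×3.303
Column 2: 1.645×0 + 1.287×0.9172 + x×2.859 + (z_c − 1.645 − 1.287 − x)×3.303
The z_c×3.303 term appears on both sides and cancels. Collect the known terms of each column as K = Σ(ρt)_known − 3.303 × (depth of known layers): K_1 = 100.42536 − 3.303×37.03 = −21.88473; K_2 = 1.1804364 − 3.303×(1.645 + 1.287) = −8.5039596.
Balance: K_1 = K_2 − x×(3.303 − 2.859), so x = (K_2 − K_1)/(3.303 − 2.859) = 13.3808/0.444 = 30.1 km.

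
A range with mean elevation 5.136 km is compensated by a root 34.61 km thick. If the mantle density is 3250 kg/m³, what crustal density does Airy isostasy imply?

2830 kg/m³

ρ_c h = (ρ_m − ρ_c) r → ρ_c (h + r) = ρ_m r → ρ_c = ρ_m r / (h + r).
ρ_c = 3250 × 34.61 km / (5.136 km + 34.61 km) = 2830 kg/m³.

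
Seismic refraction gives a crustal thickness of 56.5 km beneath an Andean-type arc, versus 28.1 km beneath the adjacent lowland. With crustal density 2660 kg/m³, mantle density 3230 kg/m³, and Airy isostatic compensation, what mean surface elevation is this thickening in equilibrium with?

5.01 km

Excess crust Δ = 56.5 km − 28.1 km = 28.4 km, split between elevation h and root r with h + r = Δ.
Airy balance ρ_c h = (ρ_m − ρ_c) r gives r = h ρ_c/(ρ_m − ρ_c), so h (1 + ρ_c/(ρ_m − ρ_c)) = Δ, i.e. h = Δ (ρ_m − ρ_c)/ρ_m.
h = 28.4 km × 570/3230 = 5.01 km.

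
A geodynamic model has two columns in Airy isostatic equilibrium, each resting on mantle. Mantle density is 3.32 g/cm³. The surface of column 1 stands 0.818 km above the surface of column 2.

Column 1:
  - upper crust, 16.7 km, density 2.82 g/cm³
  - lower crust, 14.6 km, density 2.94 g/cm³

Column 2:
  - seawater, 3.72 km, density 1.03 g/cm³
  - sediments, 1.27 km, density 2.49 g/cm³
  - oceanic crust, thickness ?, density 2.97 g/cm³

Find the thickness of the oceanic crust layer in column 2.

4.6 km

Take the compensation level at the base of the deeper column (depth z_c below the surface of column 1) and equate Σ ρ_i t_i down to z_c; mantle fills any gap and the z_c terms cancel.
Column 1: 16.7×2.82 + 14.6×2.94 + (z_c − 31.3)×3.32
Column 2: 0.818×0 + 3.72×1.03 + 1.27×2.49 + x×2.97 + (z_c − 0.818 − 4.99 − x)×3.32
The z_c×3.32 term appears on both sides and cancels. Collect the known terms of each column as K = Σ(ρt)_known − 3.32 × (depth of known layers): K_1 = 90.018 − 3.32×31.3 = −13.898; K_2 = 6.9939 − 3.32×(0.818 + 4.99) = −12.28866.
Balance: K_1 = K_2 − x×(3.32 − 2.97), so x = (K_2 − K_1)/(3.32 − 2.97) = 1.60934/0.35 = 4.6 km.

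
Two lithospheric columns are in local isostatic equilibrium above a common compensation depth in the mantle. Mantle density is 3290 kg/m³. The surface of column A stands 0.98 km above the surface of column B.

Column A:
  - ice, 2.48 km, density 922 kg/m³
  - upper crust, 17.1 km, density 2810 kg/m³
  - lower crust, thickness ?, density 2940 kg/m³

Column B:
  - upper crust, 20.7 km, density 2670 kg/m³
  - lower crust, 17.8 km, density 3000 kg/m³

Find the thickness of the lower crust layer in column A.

20.4 km

Take the compensation level at the base of the deeper column (depth z_c below the surface of column A) and equate Σ ρ_i t_i down to z_c; mantle fills any gap and the z_c terms cancel.
Column A: 2.48×922 + 17.1×2810 + x×2940 + (z_c − 19.58 − x)×3290
Column B: 0.98×0 + 20.7×2670 + 17.8×3000 + (z_c − 0.98 − 38.5)×3290
The z_c×3290 term appears on both sides and cancels. Collect the known terms of each column as K = Σ(ρt)_known − 3290 × (depth of known layers): K_A = 50337.56 − 3290×19.58 = −14080.64; K_B = 108669 − 3290×(0.98 + 38.5) = −21220.2.
Balance: K_A − x×(3290 − 2940) = K_B, so x = (K_A − K_B)/(3290 − 2940) = 7139.56/350 = 20.4 km.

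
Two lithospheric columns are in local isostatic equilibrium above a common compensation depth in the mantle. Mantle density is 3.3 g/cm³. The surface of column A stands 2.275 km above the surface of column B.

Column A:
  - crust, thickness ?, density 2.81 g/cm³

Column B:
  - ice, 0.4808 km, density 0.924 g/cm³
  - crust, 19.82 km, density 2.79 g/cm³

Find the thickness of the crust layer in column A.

38.3 km

Take the compensation level at the base of the deeper column (depth z_c below the surface of column A) and equate Σ ρ_i t_i down to z_c; mantle fills any gap and the z_c terms cancel.
Column A: x×2.81 + (z_c − 0 − x)×3.3
Column B: 2.275×0 + 0.4808×0.924 + 19.82×2.79 + (z_c − 2.275 − 20.3008)×3.3
The z_c×3.3 term appears on both sides and cancels. Collect the known terms of each column as K = Σ(ρt)_known − 3.3 × (depth of known layers): K_A = 0 − 3.3×0 = 0; K_B = 55.7420592 − 3.3×(2.275 + 20.3008) = −18.7580808.
Balance: K_A − x×(3.3 − 2.81) = K_B, so x = (K_A − K_B)/(3.3 − 2.81) = 18.7581/0.49 = 38.3 km.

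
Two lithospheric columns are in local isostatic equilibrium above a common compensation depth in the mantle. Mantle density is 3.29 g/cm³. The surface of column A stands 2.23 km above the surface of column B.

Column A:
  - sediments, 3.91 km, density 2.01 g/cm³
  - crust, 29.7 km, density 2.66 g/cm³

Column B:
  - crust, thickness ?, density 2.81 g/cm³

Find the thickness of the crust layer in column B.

34.1 km

Take the compensation level at the base of the deeper column (depth z_c below the surface of column A) and equate Σ ρ_i t_i down to z_c; mantle fills any gap and the z_c terms cancel.
Column A: 3.91×2.01 + 29.7×2.66 + (z_c − 33.61)×3.29
Column B: 2.23×0 + x×2.81 + (z_c − 2.23 − 0 − x)×3.29
The z_c×3.29 term appears on both sides and cancels. Collect the known terms of each column as K = Σ(ρt)_known − 3.29 × (depth of known layers): K_A = 86.8611 − 3.29×33.61 = −23.7158; K_B = 0 − 3.29×(2.23 + 0) = −7.3367.
Balance: K_A = K_B − x×(3.29 − 2.81), so x = (K_B − K_A)/(3.29 − 2.81) = 16.3791/0.48 = 34.1 km.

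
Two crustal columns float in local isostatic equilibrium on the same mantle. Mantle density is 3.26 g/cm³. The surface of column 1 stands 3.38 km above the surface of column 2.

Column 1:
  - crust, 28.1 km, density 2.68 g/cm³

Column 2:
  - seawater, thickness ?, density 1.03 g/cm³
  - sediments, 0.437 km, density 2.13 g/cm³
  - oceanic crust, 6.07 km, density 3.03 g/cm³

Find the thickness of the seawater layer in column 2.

Take the compensation level at the base of the deeper column (depth z_c below the surface of column 1) and equate Σ ρ_i t_i down to z_c; mantle fills any gap and the z_c terms cancel.
Column 1: 28.1×2.68 + (z_c − 28.1)×3.26
Column 2: 3.38×0 + x×1.03 + 0.437×2.13 + 6.07×3.03 + (z_c − 3.38 − 6.507 − x)×3.26
The z_c×3.26 term appears on both sides and cancels. Collect the known terms of each column as K = Σ(ρt)_known − 3.26 × (depth of known layers): K_1 = 75.308 − 3.26×28.1 = −16.298; K_2 = 19.32291 − 3.26×(3.38 + 6.507) = −12.90871.
Balance: K_1 = K_2 − x×(3.26 − 1.03), so x = (K_2 − K_1)/(3.26 − 1.03) = 3.38929/2.23 = 1.52 km.

1.52 km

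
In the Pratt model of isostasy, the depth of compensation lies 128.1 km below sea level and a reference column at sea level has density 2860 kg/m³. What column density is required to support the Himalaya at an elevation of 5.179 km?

Pratt balance: ρ_ref D = ρ (D + h).
ρ = ρ_ref D/(D + h) = 2860 × 128.1 km/(128.1 km + 5.179 km) = 2750 kg/m³.

2750 kg/m³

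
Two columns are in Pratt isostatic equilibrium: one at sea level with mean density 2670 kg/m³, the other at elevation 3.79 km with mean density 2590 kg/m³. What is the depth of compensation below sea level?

ρ_ref D = ρ (D + h) → D (ρ_ref − ρ) = ρ h.
D = ρ h/(ρ_ref − ρ) = 2590 × 3.79 km/(2670 − 2590) = 123 km.

123 km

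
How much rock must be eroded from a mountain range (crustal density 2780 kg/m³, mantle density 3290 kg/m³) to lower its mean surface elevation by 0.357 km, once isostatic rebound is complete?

2.3 km

Net drop Δ = e − u = e − e ρ_c/ρ_m = e (ρ_m − ρ_c)/ρ_m.
e = Δ ρ_m/(ρ_m − ρ_c) = 0.357 km × 3290/510 = 2.3 km.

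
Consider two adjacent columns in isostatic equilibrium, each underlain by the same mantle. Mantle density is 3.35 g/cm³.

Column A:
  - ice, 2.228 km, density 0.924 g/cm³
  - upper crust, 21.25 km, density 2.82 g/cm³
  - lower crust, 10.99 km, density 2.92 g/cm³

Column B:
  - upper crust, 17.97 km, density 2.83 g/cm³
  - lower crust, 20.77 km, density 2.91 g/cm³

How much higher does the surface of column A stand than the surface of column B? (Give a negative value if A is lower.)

0.869 km

For any compensation level in the mantle, the mantle terms cancel and isostasy reduces to e = (Σt_A − Σt_B) − (Σ(ρt)_A − Σ(ρt)_B) / ρ_m.
Σt_A = 34.468 km; Σt_B = 38.74 km; Σ(ρt)_A = 94.074472; Σ(ρt)_B = 111.2958 (in km·g/cm³).
e = (34.468 − 38.74) − (94.074472 − 111.2958) / 3.35 = 0.869 km.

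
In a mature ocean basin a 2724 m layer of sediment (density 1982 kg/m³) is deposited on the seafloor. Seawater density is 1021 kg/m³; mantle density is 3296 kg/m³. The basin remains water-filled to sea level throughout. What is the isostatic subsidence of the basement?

1150 m

Submarine loading: the sediment displaces seawater, and the subsidence is in turn flooded, so s (ρ_m − ρ_w) = t (ρ_sed − ρ_w).
s = 2724 m × (1982 − 1021) / (3296 − 1021) = 1150 m.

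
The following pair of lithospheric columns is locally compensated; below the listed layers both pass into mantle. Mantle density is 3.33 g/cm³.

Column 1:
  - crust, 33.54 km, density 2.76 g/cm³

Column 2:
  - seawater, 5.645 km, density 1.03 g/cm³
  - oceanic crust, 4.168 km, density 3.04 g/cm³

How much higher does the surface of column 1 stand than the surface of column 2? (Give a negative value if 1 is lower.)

For any compensation level in the mantle, the mantle terms cancel and isostasy reduces to e = (Σt_1 − Σt_2) − (Σ(ρt)_1 − Σ(ρt)_2) / ρ_m.
Σt_1 = 33.54 km; Σt_2 = 9.813 km; Σ(ρt)_1 = 92.5704; Σ(ρt)_2 = 18.48507 (in km·g/cm³).
e = (33.54 − 9.813) − (92.5704 − 18.48507) / 3.33 = 1.48 km.

1.48 km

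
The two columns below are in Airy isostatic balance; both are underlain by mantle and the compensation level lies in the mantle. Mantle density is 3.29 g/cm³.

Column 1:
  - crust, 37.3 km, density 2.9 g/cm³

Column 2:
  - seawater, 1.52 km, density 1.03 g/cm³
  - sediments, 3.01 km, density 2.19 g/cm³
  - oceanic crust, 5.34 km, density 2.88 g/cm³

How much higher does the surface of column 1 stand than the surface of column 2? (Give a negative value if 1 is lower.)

1.71 km

For any compensation level in the mantle, the mantle terms cancel and isostasy reduces to e = (Σt_1 − Σt_2) − (Σ(ρt)_1 − Σ(ρt)_2) / ρ_m.
Σt_1 = 37.3 km; Σt_2 = 9.87 km; Σ(ρt)_1 = 108.17; Σ(ρt)_2 = 23.5367 (in km·g/cm³).
e = (37.3 − 9.87) − (108.17 − 23.5367) / 3.29 = 1.71 km.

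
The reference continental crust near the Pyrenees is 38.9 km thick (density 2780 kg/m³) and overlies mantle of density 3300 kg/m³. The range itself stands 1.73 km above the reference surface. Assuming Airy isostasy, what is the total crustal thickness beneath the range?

Root depth r = h ρ_c / (ρ_m − ρ_c) = 1.73 km × 2780 / 520 = 9.249 km.
Total thickness = T + h + r = 38.9 km + 1.73 km + 9.249 km = 49.9 km.

49.9 km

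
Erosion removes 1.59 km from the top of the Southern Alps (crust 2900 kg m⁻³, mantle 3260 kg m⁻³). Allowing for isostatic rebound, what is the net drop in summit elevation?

0.176 km

Rebound u = e ρ_c/ρ_m = 1.59 km × 2900/3260 = 1.414 km.
Net surface drop = e − u = 1.59 km − 1.414 km = e (ρ_m − ρ_c)/ρ_m = 0.176 km.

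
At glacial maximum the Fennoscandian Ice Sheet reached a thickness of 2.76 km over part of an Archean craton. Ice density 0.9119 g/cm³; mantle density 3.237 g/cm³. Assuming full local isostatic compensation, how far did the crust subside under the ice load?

Balancing pressure at the compensation depth: the ice load ρ_ice t is balanced by mantle displaced below, ρ_m s.
s = t ρ_ice / ρ_m = 2.76 km × 0.9119/3.237 = 0.778 km.

0.778 km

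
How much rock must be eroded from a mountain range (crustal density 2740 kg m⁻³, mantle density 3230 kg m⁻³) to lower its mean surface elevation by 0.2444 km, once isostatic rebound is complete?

Net drop Δ = e − u = e − e ρ_c/ρ_m = e (ρ_m − ρ_c)/ρ_m.
e = Δ ρ_m/(ρ_m − ρ_c) = 0.2444 km × 3230/490 = 1.61 km.

1.61 km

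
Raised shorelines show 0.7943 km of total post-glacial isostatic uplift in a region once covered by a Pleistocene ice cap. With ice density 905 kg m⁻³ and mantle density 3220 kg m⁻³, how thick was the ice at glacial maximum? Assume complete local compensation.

u = t ρ_ice/ρ_m → t = u ρ_m/ρ_ice = 0.7943 km × 3220/905 = 2.83 km.

2.83 km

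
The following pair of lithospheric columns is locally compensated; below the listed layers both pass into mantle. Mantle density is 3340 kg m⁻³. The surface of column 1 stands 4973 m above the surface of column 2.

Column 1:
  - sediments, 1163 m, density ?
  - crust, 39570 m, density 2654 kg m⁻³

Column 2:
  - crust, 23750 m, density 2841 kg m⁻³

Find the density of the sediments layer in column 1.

Take the compensation level at the base of the deeper column (depth z_c below the surface of column 1) and equate Σ ρ_i t_i down to z_c; mantle fills any gap and the z_c terms cancel.
Column 1: 1163×ρ + 39570×2654 + (z_c − 40733)×3340
Column 2: 4973×0 + 23750×2841 + (z_c − 4973 − 23750)×3340
The z_c×3340 term appears on both sides and cancels. Collect the known terms of each column as K = Σ(ρt)_known − 3340 × (depth of known layers): K_1 = 105018780 − 3340×40733 = −31029440; K_2 = 67473750 − 3340×(4973 + 23750) = −28461070.
Balance: K_1 + 1163×ρ = K_2, so ρ = (K_2 − K_1)/1163 = 2568370/1163 = 2210 kg m⁻³.

2210 kg m⁻³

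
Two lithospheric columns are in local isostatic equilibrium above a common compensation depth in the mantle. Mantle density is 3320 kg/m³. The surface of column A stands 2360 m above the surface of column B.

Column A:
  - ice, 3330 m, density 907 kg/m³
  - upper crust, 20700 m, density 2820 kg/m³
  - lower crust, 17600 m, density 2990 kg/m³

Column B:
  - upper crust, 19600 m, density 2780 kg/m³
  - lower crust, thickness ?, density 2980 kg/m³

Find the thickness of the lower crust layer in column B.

Take the compensation level at the base of the deeper column (depth z_c below the surface of column A) and equate Σ ρ_i t_i down to z_c; mantle fills any gap and the z_c terms cancel.
Column A: 3330×907 + 20700×2820 + 17600×2990 + (z_c − 41630)×3320
Column B: 2360×0 + 19600×2780 + x×2980 + (z_c − 2360 − 19600 − x)×3320
The z_c×3320 term appears on both sides and cancels. Collect the known terms of each column as K = Σ(ρt)_known − 3320 × (depth of known layers): K_A = 114018310 − 3320×41630 = −24193290; K_B = 54488000 − 3320×(2360 + 19600) = −18419200.
Balance: K_A = K_B − x×(3320 − 2980), so x = (K_B − K_A)/(3320 − 2980) = 5774090/340 = 17000 m.

17000 m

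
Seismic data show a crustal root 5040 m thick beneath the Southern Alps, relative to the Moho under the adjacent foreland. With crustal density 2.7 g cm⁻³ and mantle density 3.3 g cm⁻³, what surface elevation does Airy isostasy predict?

1120 m

By Archimedes' principle applied to the lithosphere: ρ_c h = (ρ_m − ρ_c) r.
h = r (ρ_m − ρ_c) / ρ_c = 5040 m × (3.3 − 2.7) / 2.7 = 1120 m.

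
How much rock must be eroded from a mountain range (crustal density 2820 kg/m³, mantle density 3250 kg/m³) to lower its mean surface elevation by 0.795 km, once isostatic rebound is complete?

Net drop Δ = e − u = e − e ρ_c/ρ_m = e (ρ_m − ρ_c)/ρ_m.
e = Δ ρ_m/(ρ_m − ρ_c) = 0.795 km × 3250/430 = 6.01 km.

6.01 km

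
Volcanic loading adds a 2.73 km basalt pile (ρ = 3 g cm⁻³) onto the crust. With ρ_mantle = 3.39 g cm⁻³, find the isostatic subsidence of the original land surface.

Subaerial loading: s = t ρ_load / ρ_m.
s = 2.73 km × 3/3.39 = 2.42 km.

2.42 km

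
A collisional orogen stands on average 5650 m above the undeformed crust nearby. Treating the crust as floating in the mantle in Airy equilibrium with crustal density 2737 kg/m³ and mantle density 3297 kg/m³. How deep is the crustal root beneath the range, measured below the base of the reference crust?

27600 m

Isostatic balance requires: the weight of the topography is balanced by the buoyancy of the root, ρ_c h = (ρ_m − ρ_c) r.
r = h · ρ_c / (ρ_m − ρ_c) = 5650 m × 2737 / (3297 − 2737) = 27600 m.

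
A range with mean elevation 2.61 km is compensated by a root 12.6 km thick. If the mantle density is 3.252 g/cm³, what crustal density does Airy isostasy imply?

2.69 g/cm³

ρ_c h = (ρ_m − ρ_c) r → ρ_c (h + r) = ρ_m r → ρ_c = ρ_m r / (h + r).
ρ_c = 3.252 × 12.6 km / (2.61 km + 12.6 km) = 2.69 g/cm³.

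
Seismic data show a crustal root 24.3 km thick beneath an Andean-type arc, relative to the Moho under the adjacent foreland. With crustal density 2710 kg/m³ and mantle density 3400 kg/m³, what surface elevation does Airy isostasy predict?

6.19 km

Isostatic balance requires: ρ_c h = (ρ_m − ρ_c) r.
h = r (ρ_m − ρ_c) / ρ_c = 24.3 km × (3400 − 2710) / 2710 = 6.19 km.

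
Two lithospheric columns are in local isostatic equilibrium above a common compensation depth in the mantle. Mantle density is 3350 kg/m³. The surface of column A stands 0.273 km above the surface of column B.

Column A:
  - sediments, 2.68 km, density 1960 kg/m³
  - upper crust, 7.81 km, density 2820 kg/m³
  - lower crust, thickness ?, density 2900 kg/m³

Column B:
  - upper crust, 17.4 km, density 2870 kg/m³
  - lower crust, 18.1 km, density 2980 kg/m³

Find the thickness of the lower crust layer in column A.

18 km

Take the compensation level at the base of the deeper column (depth z_c below the surface of column A) and equate Σ ρ_i t_i down to z_c; mantle fills any gap and the z_c terms cancel.
Column A: 2.68×1960 + 7.81×2820 + x×2900 + (z_c − 10.49 − x)×3350
Column B: 0.273×0 + 17.4×2870 + 18.1×2980 + (z_c − 0.273 − 35.5)×3350
The z_c×3350 term appears on both sides and cancels. Collect the known terms of each column as K = Σ(ρt)_known − 3350 × (depth of known layers): K_A = 27277 − 3350×10.49 = −7864.5; K_B = 103876 − 3350×(0.273 + 35.5) = −15963.55.
Balance: K_A − x×(3350 − 2900) = K_B, so x = (K_A − K_B)/(3350 − 2900) = 8099.05/450 = 18 km.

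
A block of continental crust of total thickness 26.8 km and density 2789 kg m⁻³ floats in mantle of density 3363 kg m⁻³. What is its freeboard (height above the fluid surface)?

4.57 km

Floating equilibrium: submerged depth d = t ρ_obj/ρ_fluid = 26.8 km × 2789/3363 = 22.23 km.
Freeboard = t − d = 26.8 km − 22.23 km = 4.57 km.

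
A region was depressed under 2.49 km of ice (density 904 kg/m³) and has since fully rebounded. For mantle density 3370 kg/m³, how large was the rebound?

Removing the load lets mantle flow back in; uplift u satisfies ρ_ice t = ρ_m u.
u = t ρ_ice/ρ_m = 2.49 km × 904/3370 = 0.668 km.

0.668 km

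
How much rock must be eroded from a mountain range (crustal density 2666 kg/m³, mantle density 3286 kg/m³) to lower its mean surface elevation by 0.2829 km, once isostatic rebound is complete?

Net drop Δ = e − u = e − e ρ_c/ρ_m = e (ρ_m − ρ_c)/ρ_m.
e = Δ ρ_m/(ρ_m − ρ_c) = 0.2829 km × 3286/620 = 1.5 km.

1.5 km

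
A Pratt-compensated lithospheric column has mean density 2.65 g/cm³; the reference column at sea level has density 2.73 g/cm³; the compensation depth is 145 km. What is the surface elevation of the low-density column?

ρ_ref D = ρ (D + h) → h = D (ρ_ref − ρ)/ρ.
h = 145 km × (2.73 − 2.65)/2.65 = 4.38 km.

4.38 km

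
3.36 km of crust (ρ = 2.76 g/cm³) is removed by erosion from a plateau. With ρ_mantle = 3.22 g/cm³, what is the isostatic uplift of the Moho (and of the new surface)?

2.88 km

Unloading: uplift u = e ρ_c/ρ_m = 3.36 km × 2.76/3.22 = 2.88 km.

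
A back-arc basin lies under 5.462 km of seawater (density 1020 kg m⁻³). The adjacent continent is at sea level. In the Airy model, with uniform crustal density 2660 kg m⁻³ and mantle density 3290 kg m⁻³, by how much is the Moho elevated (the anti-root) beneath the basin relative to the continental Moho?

For local isostatic compensation: replacing crust with seawater at the top is compensated by replacing crust with mantle at the base: d (ρ_c − ρ_w) = a (ρ_m − ρ_c).
a = d (ρ_c − ρ_w)/(ρ_m − ρ_c) = 5.462 km × 1640/630 = 14.2 km.

14.2 km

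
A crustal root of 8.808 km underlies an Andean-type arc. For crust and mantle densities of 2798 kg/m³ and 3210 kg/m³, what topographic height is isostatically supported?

Isostatic balance requires: ρ_c h = (ρ_m − ρ_c) r.
h = r (ρ_m − ρ_c) / ρ_c = 8.808 km × (3210 − 2798) / 2798 = 1.3 km.

1.3 km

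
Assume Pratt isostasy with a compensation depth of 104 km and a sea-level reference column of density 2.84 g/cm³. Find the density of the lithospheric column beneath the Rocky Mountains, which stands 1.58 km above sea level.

Pratt balance: ρ_ref D = ρ (D + h).
ρ = ρ_ref D/(D + h) = 2.84 × 104 km/(104 km + 1.58 km) = 2.8 g/cm³.

2.8 g/cm³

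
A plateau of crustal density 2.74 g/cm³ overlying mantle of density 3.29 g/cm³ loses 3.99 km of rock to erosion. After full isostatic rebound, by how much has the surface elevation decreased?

0.667 km

Rebound u = e ρ_c/ρ_m = 3.99 km × 2.74/3.29 = 3.323 km.
Net surface drop = e − u = 3.99 km − 3.323 km = e (ρ_m − ρ_c)/ρ_m = 0.667 km.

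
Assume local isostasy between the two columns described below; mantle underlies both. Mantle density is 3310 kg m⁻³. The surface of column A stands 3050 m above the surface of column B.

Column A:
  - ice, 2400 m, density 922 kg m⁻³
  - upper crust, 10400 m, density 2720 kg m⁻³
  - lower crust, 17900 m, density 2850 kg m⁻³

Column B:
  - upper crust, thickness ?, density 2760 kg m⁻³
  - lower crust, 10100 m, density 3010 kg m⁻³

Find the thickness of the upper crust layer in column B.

12700 m

Take the compensation level at the base of the deeper column (depth z_c below the surface of column A) and equate Σ ρ_i t_i down to z_c; mantle fills any gap and the z_c terms cancel.
Column A: 2400×922 + 10400×2720 + 17900×2850 + (z_c − 30700)×3310
Column B: 3050×0 + x×2760 + 10100×3010 + (z_c − 3050 − 10100 − x)×3310
The z_c×3310 term appears on both sides and cancels. Collect the known terms of each column as K = Σ(ρt)_known − 3310 × (depth of known layers): K_A = 81515800 − 3310×30700 = −20101200; K_B = 30401000 − 3310×(3050 + 10100) = −13125500.
Balance: K_A = K_B − x×(3310 − 2760), so x = (K_B − K_A)/(3310 − 2760) = 6975700/550 = 12700 m.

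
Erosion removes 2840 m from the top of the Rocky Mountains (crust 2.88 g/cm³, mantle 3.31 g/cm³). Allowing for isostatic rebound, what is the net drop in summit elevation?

369 m

Rebound u = e ρ_c/ρ_m = 2840 m × 2.88/3.31 = 2471 m.
Net surface drop = e − u = 2840 m − 2471 m = e (ρ_m − ρ_c)/ρ_m = 369 m.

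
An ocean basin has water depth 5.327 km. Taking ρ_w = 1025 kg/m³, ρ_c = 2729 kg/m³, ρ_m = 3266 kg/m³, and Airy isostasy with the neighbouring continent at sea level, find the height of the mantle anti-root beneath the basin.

Equating mass per unit area of the two columns: replacing crust with seawater at the top is compensated by replacing crust with mantle at the base: d (ρ_c − ρ_w) = a (ρ_m − ρ_c).
a = d (ρ_c − ρ_w)/(ρ_m − ρ_c) = 5.327 km × 1704/537 = 16.9 km.

16.9 km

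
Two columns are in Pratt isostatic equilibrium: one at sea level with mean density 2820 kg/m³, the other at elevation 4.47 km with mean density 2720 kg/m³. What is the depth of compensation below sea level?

122 km

ρ_ref D = ρ (D + h) → D (ρ_ref − ρ) = ρ h.
D = ρ h/(ρ_ref − ρ) = 2720 × 4.47 km/(2820 − 2720) = 122 km.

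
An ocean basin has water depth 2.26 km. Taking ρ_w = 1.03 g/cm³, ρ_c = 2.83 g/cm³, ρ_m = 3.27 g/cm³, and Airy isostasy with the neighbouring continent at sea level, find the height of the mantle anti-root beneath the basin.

For local isostatic compensation: replacing crust with seawater at the top is compensated by replacing crust with mantle at the base: d (ρ_c − ρ_w) = a (ρ_m − ρ_c).
a = d (ρ_c − ρ_w)/(ρ_m − ρ_c) = 2.26 km × 1.8/0.44 = 9.25 km.

9.25 km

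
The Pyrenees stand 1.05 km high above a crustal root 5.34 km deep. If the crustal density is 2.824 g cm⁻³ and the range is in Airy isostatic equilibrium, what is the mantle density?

3.38 g cm⁻³

Airy balance: ρ_c h = (ρ_m − ρ_c) r → ρ_m = ρ_c (1 + h/r).
ρ_m = 2.824 × (1 + 1.05 km/5.34 km) = 3.38 g cm⁻³.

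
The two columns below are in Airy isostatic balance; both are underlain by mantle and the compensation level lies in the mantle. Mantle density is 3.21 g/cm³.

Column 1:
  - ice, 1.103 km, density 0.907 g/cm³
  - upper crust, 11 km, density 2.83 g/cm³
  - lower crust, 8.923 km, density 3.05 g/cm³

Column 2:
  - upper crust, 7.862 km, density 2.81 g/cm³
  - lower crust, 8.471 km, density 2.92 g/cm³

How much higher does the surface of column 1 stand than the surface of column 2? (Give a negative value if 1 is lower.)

For any compensation level in the mantle, the mantle terms cancel and isostasy reduces to e = (Σt_1 − Σt_2) − (Σ(ρt)_1 − Σ(ρt)_2) / ρ_m.
Σt_1 = 21.026 km; Σt_2 = 16.333 km; Σ(ρt)_1 = 59.345571; Σ(ρt)_2 = 46.82754 (in km·g/cm³).
e = (21.026 − 16.333) − (59.345571 − 46.82754) / 3.21 = 0.793 km.

0.793 km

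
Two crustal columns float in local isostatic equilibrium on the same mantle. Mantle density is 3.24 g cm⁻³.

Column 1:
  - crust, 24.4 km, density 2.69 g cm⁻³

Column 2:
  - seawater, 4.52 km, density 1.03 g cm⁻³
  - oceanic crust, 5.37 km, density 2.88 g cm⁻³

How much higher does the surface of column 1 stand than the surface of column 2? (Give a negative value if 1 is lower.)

For any compensation level in the mantle, the mantle terms cancel and isostasy reduces to e = (Σt_1 − Σt_2) − (Σ(ρt)_1 − Σ(ρt)_2) / ρ_m.
Σt_1 = 24.4 km; Σt_2 = 9.89 km; Σ(ρt)_1 = 65.636; Σ(ρt)_2 = 20.1212 (in km·g cm⁻³).
e = (24.4 − 9.89) − (65.636 − 20.1212) / 3.24 = 0.462 km.

0.462 km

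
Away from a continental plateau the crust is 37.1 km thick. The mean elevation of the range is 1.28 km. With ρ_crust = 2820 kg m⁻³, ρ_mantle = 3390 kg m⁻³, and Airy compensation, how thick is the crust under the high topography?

Root depth r = h ρ_c / (ρ_m − ρ_c) = 1.28 km × 2820 / 570 = 6.333 km.
Total thickness = T + h + r = 37.1 km + 1.28 km + 6.333 km = 44.7 km.

44.7 km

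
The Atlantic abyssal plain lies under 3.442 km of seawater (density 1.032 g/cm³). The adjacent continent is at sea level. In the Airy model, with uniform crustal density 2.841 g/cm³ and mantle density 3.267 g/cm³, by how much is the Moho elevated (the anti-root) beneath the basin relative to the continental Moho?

14.6 km

For local isostatic compensation: replacing crust with seawater at the top is compensated by replacing crust with mantle at the base: d (ρ_c − ρ_w) = a (ρ_m − ρ_c).
a = d (ρ_c − ρ_w)/(ρ_m − ρ_c) = 3.442 km × 1.809/0.426 = 14.6 km.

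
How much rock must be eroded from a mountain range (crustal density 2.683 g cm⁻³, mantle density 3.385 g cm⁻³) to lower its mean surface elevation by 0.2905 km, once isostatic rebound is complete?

1.4 km

Net drop Δ = e − u = e − e ρ_c/ρ_m = e (ρ_m − ρ_c)/ρ_m.
e = Δ ρ_m/(ρ_m − ρ_c) = 0.2905 km × 3.385/0.702 = 1.4 km.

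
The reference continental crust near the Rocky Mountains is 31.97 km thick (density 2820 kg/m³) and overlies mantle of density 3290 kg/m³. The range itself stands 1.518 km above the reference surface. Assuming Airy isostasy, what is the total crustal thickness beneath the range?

Root depth r = h ρ_c / (ρ_m − ρ_c) = 1.518 km × 2820 / 470 = 9.108 km.
Total thickness = T + h + r = 31.97 km + 1.518 km + 9.108 km = 42.6 km.

42.6 km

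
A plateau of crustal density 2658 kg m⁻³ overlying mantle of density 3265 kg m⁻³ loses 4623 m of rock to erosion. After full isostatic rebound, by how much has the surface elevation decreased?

Rebound u = e ρ_c/ρ_m = 4623 m × 2658/3265 = 3764 m.
Net surface drop = e − u = 4623 m − 3764 m = e (ρ_m − ρ_c)/ρ_m = 859 m.

859 m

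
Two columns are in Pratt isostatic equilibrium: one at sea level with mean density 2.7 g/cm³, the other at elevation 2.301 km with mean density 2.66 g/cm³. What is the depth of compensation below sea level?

ρ_ref D = ρ (D + h) → D (ρ_ref − ρ) = ρ h.
D = ρ h/(ρ_ref − ρ) = 2.66 × 2.301 km/(2.7 − 2.66) = 153 km.

153 km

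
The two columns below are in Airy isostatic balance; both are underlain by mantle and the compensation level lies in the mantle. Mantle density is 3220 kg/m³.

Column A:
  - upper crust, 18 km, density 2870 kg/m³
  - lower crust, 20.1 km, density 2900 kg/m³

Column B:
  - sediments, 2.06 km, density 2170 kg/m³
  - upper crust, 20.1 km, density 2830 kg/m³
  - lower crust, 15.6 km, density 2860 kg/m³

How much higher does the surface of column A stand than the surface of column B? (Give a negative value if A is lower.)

For any compensation level in the mantle, the mantle terms cancel and isostasy reduces to e = (Σt_A − Σt_B) − (Σ(ρt)_A − Σ(ρt)_B) / ρ_m.
Σt_A = 38.1 km; Σt_B = 37.76 km; Σ(ρt)_A = 109950; Σ(ρt)_B = 105969.2 (in km·kg/m³).
e = (38.1 − 37.76) − (109950 − 105969.2) / 3220 = −0.896 km.

−0.896 km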